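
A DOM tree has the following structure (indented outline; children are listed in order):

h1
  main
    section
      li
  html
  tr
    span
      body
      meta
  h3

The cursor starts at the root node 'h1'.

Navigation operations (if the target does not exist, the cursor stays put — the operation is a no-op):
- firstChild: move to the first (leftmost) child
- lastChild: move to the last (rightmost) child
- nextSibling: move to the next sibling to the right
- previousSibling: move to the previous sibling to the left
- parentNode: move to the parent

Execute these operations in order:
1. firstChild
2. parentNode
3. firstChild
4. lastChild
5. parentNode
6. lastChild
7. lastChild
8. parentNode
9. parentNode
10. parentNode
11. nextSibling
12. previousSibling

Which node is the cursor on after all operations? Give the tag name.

After 1 (firstChild): main
After 2 (parentNode): h1
After 3 (firstChild): main
After 4 (lastChild): section
After 5 (parentNode): main
After 6 (lastChild): section
After 7 (lastChild): li
After 8 (parentNode): section
After 9 (parentNode): main
After 10 (parentNode): h1
After 11 (nextSibling): h1 (no-op, stayed)
After 12 (previousSibling): h1 (no-op, stayed)

Answer: h1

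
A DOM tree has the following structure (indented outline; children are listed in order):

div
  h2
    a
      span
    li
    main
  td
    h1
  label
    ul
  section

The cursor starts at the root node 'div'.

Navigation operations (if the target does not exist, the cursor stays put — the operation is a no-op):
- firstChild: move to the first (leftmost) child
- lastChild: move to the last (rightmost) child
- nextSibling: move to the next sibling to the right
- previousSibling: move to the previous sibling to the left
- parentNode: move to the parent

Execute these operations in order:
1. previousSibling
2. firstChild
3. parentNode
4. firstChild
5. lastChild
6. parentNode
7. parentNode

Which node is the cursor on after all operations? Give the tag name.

Answer: div

Derivation:
After 1 (previousSibling): div (no-op, stayed)
After 2 (firstChild): h2
After 3 (parentNode): div
After 4 (firstChild): h2
After 5 (lastChild): main
After 6 (parentNode): h2
After 7 (parentNode): div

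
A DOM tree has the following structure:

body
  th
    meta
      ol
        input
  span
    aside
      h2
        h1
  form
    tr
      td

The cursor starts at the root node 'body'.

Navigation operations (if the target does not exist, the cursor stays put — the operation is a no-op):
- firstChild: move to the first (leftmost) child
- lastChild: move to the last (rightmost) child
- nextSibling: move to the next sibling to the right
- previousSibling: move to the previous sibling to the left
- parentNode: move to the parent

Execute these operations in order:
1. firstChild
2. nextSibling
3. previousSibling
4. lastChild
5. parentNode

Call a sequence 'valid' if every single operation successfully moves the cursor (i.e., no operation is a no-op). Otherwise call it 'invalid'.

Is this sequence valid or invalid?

After 1 (firstChild): th
After 2 (nextSibling): span
After 3 (previousSibling): th
After 4 (lastChild): meta
After 5 (parentNode): th

Answer: valid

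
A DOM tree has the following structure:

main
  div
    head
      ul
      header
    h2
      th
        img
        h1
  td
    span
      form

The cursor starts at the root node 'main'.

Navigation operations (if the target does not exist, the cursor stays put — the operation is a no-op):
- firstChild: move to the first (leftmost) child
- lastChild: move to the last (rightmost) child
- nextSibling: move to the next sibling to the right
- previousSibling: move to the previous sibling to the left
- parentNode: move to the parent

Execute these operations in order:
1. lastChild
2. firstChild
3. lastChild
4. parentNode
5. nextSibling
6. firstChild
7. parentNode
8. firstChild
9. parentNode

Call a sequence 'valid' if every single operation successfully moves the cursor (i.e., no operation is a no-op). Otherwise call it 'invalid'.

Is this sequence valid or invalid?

After 1 (lastChild): td
After 2 (firstChild): span
After 3 (lastChild): form
After 4 (parentNode): span
After 5 (nextSibling): span (no-op, stayed)
After 6 (firstChild): form
After 7 (parentNode): span
After 8 (firstChild): form
After 9 (parentNode): span

Answer: invalid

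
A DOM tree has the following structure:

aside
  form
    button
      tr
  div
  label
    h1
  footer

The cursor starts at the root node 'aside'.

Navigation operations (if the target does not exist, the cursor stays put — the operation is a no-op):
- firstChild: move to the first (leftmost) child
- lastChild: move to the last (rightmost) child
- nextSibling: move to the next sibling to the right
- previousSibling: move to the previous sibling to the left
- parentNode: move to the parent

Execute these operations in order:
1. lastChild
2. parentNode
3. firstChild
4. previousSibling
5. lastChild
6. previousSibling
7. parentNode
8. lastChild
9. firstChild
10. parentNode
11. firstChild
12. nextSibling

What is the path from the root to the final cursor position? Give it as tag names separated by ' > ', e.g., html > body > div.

After 1 (lastChild): footer
After 2 (parentNode): aside
After 3 (firstChild): form
After 4 (previousSibling): form (no-op, stayed)
After 5 (lastChild): button
After 6 (previousSibling): button (no-op, stayed)
After 7 (parentNode): form
After 8 (lastChild): button
After 9 (firstChild): tr
After 10 (parentNode): button
After 11 (firstChild): tr
After 12 (nextSibling): tr (no-op, stayed)

Answer: aside > form > button > tr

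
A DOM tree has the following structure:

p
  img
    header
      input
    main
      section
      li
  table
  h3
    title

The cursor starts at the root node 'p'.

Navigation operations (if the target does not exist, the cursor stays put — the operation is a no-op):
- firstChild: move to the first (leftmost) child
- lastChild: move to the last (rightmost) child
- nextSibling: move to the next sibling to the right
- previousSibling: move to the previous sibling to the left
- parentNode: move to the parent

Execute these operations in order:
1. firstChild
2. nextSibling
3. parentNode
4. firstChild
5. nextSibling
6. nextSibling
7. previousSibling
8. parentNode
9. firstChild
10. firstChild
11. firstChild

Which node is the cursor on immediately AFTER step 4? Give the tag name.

Answer: img

Derivation:
After 1 (firstChild): img
After 2 (nextSibling): table
After 3 (parentNode): p
After 4 (firstChild): img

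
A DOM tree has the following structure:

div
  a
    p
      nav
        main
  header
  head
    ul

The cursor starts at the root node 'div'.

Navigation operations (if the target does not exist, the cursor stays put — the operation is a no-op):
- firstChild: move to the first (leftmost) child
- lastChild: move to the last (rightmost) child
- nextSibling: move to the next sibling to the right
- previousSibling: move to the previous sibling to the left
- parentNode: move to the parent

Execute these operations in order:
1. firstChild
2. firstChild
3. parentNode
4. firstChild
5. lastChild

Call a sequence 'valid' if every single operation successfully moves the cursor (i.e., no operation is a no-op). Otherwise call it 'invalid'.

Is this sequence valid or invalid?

Answer: valid

Derivation:
After 1 (firstChild): a
After 2 (firstChild): p
After 3 (parentNode): a
After 4 (firstChild): p
After 5 (lastChild): nav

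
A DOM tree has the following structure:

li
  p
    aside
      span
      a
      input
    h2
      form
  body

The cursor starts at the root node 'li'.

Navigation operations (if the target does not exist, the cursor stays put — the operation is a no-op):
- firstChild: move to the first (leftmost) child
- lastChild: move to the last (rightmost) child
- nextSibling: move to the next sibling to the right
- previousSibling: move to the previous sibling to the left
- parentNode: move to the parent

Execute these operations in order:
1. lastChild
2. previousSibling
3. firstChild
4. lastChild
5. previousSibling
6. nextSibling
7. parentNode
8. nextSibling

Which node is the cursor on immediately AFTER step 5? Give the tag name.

Answer: a

Derivation:
After 1 (lastChild): body
After 2 (previousSibling): p
After 3 (firstChild): aside
After 4 (lastChild): input
After 5 (previousSibling): a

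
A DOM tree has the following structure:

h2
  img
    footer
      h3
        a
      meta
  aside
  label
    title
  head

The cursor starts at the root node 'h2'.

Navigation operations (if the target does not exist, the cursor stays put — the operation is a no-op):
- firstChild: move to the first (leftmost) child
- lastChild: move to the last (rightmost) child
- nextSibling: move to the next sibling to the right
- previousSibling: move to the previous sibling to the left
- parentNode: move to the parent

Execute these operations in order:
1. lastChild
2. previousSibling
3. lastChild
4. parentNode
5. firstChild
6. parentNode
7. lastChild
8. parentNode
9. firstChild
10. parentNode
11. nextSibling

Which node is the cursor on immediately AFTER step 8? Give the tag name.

After 1 (lastChild): head
After 2 (previousSibling): label
After 3 (lastChild): title
After 4 (parentNode): label
After 5 (firstChild): title
After 6 (parentNode): label
After 7 (lastChild): title
After 8 (parentNode): label

Answer: label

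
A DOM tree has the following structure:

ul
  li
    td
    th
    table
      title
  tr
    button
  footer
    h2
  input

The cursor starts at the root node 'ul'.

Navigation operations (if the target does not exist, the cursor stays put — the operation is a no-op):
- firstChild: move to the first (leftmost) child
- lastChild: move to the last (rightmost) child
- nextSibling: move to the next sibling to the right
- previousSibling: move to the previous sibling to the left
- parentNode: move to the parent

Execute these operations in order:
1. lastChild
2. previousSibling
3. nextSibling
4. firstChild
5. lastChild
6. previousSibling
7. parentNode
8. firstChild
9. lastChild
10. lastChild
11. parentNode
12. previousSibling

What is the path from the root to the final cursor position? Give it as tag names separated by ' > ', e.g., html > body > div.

Answer: ul > li > th

Derivation:
After 1 (lastChild): input
After 2 (previousSibling): footer
After 3 (nextSibling): input
After 4 (firstChild): input (no-op, stayed)
After 5 (lastChild): input (no-op, stayed)
After 6 (previousSibling): footer
After 7 (parentNode): ul
After 8 (firstChild): li
After 9 (lastChild): table
After 10 (lastChild): title
After 11 (parentNode): table
After 12 (previousSibling): th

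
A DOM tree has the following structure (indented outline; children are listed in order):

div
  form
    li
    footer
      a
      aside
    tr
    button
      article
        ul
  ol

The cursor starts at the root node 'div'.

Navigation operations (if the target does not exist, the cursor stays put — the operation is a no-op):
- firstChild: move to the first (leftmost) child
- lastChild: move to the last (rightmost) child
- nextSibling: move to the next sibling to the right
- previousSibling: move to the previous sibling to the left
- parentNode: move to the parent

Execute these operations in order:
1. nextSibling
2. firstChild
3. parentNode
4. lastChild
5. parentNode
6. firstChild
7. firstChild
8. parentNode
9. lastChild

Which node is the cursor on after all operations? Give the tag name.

Answer: button

Derivation:
After 1 (nextSibling): div (no-op, stayed)
After 2 (firstChild): form
After 3 (parentNode): div
After 4 (lastChild): ol
After 5 (parentNode): div
After 6 (firstChild): form
After 7 (firstChild): li
After 8 (parentNode): form
After 9 (lastChild): button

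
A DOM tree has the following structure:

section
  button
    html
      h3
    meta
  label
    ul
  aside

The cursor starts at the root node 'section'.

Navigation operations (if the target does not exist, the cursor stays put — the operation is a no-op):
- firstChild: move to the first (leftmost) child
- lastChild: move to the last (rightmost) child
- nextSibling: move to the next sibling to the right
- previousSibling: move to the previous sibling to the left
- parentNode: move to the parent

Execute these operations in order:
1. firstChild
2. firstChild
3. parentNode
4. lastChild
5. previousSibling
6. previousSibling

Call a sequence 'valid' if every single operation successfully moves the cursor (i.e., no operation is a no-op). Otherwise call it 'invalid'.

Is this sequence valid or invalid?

After 1 (firstChild): button
After 2 (firstChild): html
After 3 (parentNode): button
After 4 (lastChild): meta
After 5 (previousSibling): html
After 6 (previousSibling): html (no-op, stayed)

Answer: invalid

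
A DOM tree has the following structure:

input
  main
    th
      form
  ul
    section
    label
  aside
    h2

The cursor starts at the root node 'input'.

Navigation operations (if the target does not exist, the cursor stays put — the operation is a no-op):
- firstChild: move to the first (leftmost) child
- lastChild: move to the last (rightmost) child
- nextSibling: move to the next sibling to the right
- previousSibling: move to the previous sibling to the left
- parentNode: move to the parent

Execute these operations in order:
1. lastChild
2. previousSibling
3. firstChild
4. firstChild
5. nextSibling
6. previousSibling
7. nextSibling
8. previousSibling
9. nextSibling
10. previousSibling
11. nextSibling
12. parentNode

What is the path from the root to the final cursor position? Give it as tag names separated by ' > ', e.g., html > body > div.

After 1 (lastChild): aside
After 2 (previousSibling): ul
After 3 (firstChild): section
After 4 (firstChild): section (no-op, stayed)
After 5 (nextSibling): label
After 6 (previousSibling): section
After 7 (nextSibling): label
After 8 (previousSibling): section
After 9 (nextSibling): label
After 10 (previousSibling): section
After 11 (nextSibling): label
After 12 (parentNode): ul

Answer: input > ul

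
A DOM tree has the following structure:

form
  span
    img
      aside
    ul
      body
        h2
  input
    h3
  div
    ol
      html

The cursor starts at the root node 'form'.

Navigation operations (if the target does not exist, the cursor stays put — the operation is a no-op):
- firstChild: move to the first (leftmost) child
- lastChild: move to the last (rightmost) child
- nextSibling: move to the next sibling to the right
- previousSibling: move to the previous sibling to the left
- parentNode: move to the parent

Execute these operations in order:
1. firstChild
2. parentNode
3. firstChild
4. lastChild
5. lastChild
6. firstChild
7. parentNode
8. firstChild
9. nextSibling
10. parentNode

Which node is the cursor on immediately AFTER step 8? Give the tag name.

After 1 (firstChild): span
After 2 (parentNode): form
After 3 (firstChild): span
After 4 (lastChild): ul
After 5 (lastChild): body
After 6 (firstChild): h2
After 7 (parentNode): body
After 8 (firstChild): h2

Answer: h2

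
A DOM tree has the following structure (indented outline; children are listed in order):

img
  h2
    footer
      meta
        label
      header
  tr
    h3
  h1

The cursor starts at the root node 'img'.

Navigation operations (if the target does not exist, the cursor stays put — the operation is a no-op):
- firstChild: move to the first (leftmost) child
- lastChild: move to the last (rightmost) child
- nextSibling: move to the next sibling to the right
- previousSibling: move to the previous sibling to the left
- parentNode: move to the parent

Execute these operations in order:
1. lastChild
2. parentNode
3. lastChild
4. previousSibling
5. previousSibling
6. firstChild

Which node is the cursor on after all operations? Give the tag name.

After 1 (lastChild): h1
After 2 (parentNode): img
After 3 (lastChild): h1
After 4 (previousSibling): tr
After 5 (previousSibling): h2
After 6 (firstChild): footer

Answer: footer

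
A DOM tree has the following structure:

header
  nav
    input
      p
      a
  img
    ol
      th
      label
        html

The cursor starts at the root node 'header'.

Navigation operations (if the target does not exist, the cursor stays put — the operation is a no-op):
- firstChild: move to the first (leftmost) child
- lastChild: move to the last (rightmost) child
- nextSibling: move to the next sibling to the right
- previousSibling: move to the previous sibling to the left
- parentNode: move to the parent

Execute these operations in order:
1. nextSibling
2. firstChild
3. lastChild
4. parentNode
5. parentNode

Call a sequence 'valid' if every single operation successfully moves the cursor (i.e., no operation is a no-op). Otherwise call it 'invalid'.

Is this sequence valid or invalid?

Answer: invalid

Derivation:
After 1 (nextSibling): header (no-op, stayed)
After 2 (firstChild): nav
After 3 (lastChild): input
After 4 (parentNode): nav
After 5 (parentNode): header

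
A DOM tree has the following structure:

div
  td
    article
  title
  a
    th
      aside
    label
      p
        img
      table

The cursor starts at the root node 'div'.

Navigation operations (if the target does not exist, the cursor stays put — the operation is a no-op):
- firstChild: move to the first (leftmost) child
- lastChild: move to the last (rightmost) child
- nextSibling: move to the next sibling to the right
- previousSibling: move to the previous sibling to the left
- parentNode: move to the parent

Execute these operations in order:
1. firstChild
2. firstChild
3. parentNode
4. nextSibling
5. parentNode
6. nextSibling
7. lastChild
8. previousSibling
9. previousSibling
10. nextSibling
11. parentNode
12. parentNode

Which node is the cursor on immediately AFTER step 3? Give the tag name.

After 1 (firstChild): td
After 2 (firstChild): article
After 3 (parentNode): td

Answer: td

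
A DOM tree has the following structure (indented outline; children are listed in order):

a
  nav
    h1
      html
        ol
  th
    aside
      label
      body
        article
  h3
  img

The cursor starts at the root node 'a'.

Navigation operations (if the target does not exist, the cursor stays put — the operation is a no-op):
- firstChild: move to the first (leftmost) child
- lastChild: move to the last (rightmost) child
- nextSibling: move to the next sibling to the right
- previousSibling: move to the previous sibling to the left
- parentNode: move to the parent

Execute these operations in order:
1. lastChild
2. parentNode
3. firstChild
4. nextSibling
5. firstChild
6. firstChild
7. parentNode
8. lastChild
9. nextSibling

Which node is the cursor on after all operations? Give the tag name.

Answer: body

Derivation:
After 1 (lastChild): img
After 2 (parentNode): a
After 3 (firstChild): nav
After 4 (nextSibling): th
After 5 (firstChild): aside
After 6 (firstChild): label
After 7 (parentNode): aside
After 8 (lastChild): body
After 9 (nextSibling): body (no-op, stayed)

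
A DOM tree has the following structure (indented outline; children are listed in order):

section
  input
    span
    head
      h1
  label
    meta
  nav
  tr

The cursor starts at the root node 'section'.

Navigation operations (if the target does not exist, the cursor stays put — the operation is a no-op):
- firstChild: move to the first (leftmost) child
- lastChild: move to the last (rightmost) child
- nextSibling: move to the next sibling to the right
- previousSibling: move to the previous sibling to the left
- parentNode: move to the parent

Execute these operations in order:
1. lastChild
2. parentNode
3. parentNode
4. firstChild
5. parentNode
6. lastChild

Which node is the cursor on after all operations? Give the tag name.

After 1 (lastChild): tr
After 2 (parentNode): section
After 3 (parentNode): section (no-op, stayed)
After 4 (firstChild): input
After 5 (parentNode): section
After 6 (lastChild): tr

Answer: tr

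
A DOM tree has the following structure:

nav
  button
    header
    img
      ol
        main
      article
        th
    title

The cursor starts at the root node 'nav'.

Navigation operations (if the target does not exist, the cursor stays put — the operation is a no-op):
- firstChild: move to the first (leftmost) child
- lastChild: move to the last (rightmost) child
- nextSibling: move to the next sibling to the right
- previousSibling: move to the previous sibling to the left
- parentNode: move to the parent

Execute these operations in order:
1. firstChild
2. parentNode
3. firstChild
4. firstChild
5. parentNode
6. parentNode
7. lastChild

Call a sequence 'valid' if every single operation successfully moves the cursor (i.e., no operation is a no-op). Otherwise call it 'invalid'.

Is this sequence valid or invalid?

Answer: valid

Derivation:
After 1 (firstChild): button
After 2 (parentNode): nav
After 3 (firstChild): button
After 4 (firstChild): header
After 5 (parentNode): button
After 6 (parentNode): nav
After 7 (lastChild): button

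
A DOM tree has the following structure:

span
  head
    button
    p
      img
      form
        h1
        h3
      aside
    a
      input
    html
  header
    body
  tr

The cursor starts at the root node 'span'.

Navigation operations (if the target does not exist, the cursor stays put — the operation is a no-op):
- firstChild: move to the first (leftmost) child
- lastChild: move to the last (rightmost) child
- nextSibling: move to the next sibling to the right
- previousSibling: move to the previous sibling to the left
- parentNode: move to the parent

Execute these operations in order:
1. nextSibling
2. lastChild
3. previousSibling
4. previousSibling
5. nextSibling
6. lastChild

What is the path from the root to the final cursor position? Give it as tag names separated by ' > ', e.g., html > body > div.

After 1 (nextSibling): span (no-op, stayed)
After 2 (lastChild): tr
After 3 (previousSibling): header
After 4 (previousSibling): head
After 5 (nextSibling): header
After 6 (lastChild): body

Answer: span > header > body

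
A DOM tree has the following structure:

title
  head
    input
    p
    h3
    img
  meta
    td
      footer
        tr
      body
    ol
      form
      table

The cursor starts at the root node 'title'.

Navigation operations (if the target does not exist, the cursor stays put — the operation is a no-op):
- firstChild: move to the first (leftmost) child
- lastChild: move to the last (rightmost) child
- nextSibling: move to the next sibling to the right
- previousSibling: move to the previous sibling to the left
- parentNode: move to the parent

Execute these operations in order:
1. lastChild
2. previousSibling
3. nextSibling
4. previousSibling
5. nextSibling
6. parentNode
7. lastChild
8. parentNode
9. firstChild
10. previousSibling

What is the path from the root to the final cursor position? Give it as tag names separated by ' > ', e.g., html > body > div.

After 1 (lastChild): meta
After 2 (previousSibling): head
After 3 (nextSibling): meta
After 4 (previousSibling): head
After 5 (nextSibling): meta
After 6 (parentNode): title
After 7 (lastChild): meta
After 8 (parentNode): title
After 9 (firstChild): head
After 10 (previousSibling): head (no-op, stayed)

Answer: title > head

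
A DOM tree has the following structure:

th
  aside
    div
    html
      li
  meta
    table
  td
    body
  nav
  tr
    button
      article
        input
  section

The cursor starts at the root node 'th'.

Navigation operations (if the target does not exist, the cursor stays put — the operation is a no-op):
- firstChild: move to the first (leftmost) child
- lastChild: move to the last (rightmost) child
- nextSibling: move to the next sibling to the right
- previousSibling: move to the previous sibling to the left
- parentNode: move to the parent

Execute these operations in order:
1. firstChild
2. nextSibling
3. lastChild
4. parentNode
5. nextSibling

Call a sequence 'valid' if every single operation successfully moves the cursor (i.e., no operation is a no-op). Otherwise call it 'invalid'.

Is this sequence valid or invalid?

After 1 (firstChild): aside
After 2 (nextSibling): meta
After 3 (lastChild): table
After 4 (parentNode): meta
After 5 (nextSibling): td

Answer: valid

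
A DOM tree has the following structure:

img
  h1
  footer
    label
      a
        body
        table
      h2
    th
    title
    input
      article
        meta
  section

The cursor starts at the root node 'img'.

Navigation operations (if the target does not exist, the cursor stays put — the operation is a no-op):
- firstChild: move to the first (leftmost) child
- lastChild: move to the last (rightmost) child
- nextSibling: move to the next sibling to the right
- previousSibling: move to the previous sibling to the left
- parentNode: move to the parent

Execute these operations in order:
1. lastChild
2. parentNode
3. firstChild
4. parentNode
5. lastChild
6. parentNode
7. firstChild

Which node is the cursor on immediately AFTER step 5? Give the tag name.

After 1 (lastChild): section
After 2 (parentNode): img
After 3 (firstChild): h1
After 4 (parentNode): img
After 5 (lastChild): section

Answer: section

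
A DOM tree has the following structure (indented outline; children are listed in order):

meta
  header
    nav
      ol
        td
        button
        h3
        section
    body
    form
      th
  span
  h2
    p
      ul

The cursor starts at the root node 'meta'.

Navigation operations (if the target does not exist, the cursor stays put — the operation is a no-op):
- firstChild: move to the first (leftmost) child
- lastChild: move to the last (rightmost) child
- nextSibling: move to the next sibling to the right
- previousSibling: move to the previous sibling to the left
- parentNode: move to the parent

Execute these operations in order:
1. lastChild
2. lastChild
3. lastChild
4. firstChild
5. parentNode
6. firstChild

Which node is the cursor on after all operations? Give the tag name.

Answer: ul

Derivation:
After 1 (lastChild): h2
After 2 (lastChild): p
After 3 (lastChild): ul
After 4 (firstChild): ul (no-op, stayed)
After 5 (parentNode): p
After 6 (firstChild): ul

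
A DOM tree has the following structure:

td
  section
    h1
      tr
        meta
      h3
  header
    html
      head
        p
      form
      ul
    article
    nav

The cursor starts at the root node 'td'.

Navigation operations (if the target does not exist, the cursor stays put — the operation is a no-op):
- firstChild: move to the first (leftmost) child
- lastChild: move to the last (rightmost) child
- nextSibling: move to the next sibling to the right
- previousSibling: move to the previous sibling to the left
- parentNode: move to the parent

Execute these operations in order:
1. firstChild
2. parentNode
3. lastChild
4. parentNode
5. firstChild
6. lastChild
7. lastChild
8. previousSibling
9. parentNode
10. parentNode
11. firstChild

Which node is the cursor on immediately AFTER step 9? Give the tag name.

Answer: h1

Derivation:
After 1 (firstChild): section
After 2 (parentNode): td
After 3 (lastChild): header
After 4 (parentNode): td
After 5 (firstChild): section
After 6 (lastChild): h1
After 7 (lastChild): h3
After 8 (previousSibling): tr
After 9 (parentNode): h1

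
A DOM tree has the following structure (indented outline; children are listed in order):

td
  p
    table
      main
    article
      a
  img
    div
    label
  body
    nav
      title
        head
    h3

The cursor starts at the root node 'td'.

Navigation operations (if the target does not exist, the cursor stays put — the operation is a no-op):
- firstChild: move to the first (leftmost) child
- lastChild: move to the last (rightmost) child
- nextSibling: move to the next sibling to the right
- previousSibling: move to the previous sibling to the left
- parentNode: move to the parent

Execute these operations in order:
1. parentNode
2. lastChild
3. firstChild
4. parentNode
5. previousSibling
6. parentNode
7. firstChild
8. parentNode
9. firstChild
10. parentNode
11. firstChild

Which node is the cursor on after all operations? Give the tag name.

After 1 (parentNode): td (no-op, stayed)
After 2 (lastChild): body
After 3 (firstChild): nav
After 4 (parentNode): body
After 5 (previousSibling): img
After 6 (parentNode): td
After 7 (firstChild): p
After 8 (parentNode): td
After 9 (firstChild): p
After 10 (parentNode): td
After 11 (firstChild): p

Answer: p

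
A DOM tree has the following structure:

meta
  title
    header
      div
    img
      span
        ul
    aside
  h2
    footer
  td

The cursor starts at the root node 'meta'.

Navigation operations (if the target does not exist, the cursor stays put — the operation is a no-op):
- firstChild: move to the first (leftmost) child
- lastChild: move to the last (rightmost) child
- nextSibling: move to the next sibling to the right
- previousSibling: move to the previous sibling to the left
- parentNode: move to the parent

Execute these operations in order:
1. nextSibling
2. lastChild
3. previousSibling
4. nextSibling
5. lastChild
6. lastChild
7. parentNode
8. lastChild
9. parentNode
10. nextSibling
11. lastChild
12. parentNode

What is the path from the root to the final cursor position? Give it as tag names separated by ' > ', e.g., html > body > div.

After 1 (nextSibling): meta (no-op, stayed)
After 2 (lastChild): td
After 3 (previousSibling): h2
After 4 (nextSibling): td
After 5 (lastChild): td (no-op, stayed)
After 6 (lastChild): td (no-op, stayed)
After 7 (parentNode): meta
After 8 (lastChild): td
After 9 (parentNode): meta
After 10 (nextSibling): meta (no-op, stayed)
After 11 (lastChild): td
After 12 (parentNode): meta

Answer: meta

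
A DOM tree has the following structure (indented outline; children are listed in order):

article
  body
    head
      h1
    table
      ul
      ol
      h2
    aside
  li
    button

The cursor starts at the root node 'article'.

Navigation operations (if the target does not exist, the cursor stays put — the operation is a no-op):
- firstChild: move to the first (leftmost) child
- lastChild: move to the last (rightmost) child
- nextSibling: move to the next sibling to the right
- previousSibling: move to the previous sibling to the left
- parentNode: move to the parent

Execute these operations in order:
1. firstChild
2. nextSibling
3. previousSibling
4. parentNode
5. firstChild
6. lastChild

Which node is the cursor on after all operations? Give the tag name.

Answer: aside

Derivation:
After 1 (firstChild): body
After 2 (nextSibling): li
After 3 (previousSibling): body
After 4 (parentNode): article
After 5 (firstChild): body
After 6 (lastChild): aside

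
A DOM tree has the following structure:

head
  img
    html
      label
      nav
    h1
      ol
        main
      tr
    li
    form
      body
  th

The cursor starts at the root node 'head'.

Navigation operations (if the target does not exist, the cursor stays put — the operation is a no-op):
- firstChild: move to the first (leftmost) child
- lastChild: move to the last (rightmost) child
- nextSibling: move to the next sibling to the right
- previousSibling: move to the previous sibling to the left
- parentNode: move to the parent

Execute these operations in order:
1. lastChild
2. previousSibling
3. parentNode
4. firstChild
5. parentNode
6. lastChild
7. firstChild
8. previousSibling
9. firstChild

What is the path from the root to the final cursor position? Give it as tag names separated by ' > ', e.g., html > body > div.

After 1 (lastChild): th
After 2 (previousSibling): img
After 3 (parentNode): head
After 4 (firstChild): img
After 5 (parentNode): head
After 6 (lastChild): th
After 7 (firstChild): th (no-op, stayed)
After 8 (previousSibling): img
After 9 (firstChild): html

Answer: head > img > html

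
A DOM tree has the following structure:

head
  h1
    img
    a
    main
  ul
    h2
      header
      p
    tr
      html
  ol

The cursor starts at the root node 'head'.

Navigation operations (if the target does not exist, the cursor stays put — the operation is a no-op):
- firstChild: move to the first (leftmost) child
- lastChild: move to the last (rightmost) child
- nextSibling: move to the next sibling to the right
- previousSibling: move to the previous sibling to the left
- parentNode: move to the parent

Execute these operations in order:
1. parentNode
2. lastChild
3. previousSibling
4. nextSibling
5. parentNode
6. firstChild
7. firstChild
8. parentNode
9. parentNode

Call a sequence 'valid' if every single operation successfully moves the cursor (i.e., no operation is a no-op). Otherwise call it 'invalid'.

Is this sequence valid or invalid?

After 1 (parentNode): head (no-op, stayed)
After 2 (lastChild): ol
After 3 (previousSibling): ul
After 4 (nextSibling): ol
After 5 (parentNode): head
After 6 (firstChild): h1
After 7 (firstChild): img
After 8 (parentNode): h1
After 9 (parentNode): head

Answer: invalid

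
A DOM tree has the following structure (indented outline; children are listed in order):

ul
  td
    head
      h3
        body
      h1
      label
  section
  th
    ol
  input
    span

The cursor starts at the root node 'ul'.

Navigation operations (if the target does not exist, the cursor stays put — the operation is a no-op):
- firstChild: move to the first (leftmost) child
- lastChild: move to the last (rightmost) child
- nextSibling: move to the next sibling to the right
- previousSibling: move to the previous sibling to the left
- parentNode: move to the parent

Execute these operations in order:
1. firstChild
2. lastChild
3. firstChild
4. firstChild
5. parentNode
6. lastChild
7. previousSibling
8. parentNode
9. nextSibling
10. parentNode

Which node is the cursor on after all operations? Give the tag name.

After 1 (firstChild): td
After 2 (lastChild): head
After 3 (firstChild): h3
After 4 (firstChild): body
After 5 (parentNode): h3
After 6 (lastChild): body
After 7 (previousSibling): body (no-op, stayed)
After 8 (parentNode): h3
After 9 (nextSibling): h1
After 10 (parentNode): head

Answer: head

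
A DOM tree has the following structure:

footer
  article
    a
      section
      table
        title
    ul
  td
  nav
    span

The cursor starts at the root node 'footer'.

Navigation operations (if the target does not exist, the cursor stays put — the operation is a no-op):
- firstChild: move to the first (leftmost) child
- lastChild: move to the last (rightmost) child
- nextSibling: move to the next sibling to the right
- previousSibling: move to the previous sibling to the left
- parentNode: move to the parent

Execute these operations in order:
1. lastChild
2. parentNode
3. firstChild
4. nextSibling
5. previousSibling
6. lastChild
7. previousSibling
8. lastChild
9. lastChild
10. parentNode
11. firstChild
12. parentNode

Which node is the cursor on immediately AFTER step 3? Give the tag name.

After 1 (lastChild): nav
After 2 (parentNode): footer
After 3 (firstChild): article

Answer: article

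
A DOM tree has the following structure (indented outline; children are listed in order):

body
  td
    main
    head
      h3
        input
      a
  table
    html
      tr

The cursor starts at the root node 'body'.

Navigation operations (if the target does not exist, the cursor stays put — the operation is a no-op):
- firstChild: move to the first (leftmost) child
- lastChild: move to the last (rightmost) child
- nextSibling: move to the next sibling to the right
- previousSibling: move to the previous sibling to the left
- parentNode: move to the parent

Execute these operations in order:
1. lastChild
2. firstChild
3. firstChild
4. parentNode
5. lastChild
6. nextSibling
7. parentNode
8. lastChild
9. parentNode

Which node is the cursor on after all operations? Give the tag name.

Answer: html

Derivation:
After 1 (lastChild): table
After 2 (firstChild): html
After 3 (firstChild): tr
After 4 (parentNode): html
After 5 (lastChild): tr
After 6 (nextSibling): tr (no-op, stayed)
After 7 (parentNode): html
After 8 (lastChild): tr
After 9 (parentNode): html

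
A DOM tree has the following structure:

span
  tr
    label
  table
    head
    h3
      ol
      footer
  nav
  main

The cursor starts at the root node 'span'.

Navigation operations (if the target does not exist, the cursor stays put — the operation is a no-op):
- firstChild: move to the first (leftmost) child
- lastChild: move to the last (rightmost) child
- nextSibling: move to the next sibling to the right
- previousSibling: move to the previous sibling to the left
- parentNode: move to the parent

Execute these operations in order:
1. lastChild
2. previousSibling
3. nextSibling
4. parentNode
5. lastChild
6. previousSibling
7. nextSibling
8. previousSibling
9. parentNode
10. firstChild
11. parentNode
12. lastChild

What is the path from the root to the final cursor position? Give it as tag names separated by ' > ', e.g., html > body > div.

Answer: span > main

Derivation:
After 1 (lastChild): main
After 2 (previousSibling): nav
After 3 (nextSibling): main
After 4 (parentNode): span
After 5 (lastChild): main
After 6 (previousSibling): nav
After 7 (nextSibling): main
After 8 (previousSibling): nav
After 9 (parentNode): span
After 10 (firstChild): tr
After 11 (parentNode): span
After 12 (lastChild): main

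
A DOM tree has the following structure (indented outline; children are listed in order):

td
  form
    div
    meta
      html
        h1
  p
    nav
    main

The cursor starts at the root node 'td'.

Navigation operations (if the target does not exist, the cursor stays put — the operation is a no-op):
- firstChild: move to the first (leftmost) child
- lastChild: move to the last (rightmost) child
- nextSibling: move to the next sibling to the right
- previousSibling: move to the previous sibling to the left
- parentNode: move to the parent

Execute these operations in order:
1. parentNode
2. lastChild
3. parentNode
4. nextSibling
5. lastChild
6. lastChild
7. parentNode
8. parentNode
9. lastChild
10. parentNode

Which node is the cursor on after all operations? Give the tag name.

After 1 (parentNode): td (no-op, stayed)
After 2 (lastChild): p
After 3 (parentNode): td
After 4 (nextSibling): td (no-op, stayed)
After 5 (lastChild): p
After 6 (lastChild): main
After 7 (parentNode): p
After 8 (parentNode): td
After 9 (lastChild): p
After 10 (parentNode): td

Answer: td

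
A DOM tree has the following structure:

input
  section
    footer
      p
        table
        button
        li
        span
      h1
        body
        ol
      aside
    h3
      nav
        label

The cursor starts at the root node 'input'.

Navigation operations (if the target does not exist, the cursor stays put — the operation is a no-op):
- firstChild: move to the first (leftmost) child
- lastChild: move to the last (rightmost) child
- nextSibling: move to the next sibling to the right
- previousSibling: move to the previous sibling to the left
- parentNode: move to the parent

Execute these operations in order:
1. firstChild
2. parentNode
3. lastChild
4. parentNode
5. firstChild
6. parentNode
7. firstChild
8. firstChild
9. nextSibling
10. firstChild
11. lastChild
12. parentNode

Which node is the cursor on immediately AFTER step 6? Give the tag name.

After 1 (firstChild): section
After 2 (parentNode): input
After 3 (lastChild): section
After 4 (parentNode): input
After 5 (firstChild): section
After 6 (parentNode): input

Answer: input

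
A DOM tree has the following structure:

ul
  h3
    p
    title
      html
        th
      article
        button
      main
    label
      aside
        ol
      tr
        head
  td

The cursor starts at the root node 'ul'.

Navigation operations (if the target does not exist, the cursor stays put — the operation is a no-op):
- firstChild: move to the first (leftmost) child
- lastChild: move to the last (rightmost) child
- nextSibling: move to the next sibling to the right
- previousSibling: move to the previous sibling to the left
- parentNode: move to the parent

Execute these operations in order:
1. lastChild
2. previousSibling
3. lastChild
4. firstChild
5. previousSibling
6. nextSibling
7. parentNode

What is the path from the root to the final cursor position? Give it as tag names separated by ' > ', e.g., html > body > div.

After 1 (lastChild): td
After 2 (previousSibling): h3
After 3 (lastChild): label
After 4 (firstChild): aside
After 5 (previousSibling): aside (no-op, stayed)
After 6 (nextSibling): tr
After 7 (parentNode): label

Answer: ul > h3 > label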